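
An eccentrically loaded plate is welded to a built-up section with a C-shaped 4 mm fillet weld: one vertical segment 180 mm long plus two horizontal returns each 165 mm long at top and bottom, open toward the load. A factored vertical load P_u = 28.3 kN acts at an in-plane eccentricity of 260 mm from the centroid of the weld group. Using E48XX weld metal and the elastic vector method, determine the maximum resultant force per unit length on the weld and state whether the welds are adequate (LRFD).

f_max ≈ 270 N/mm; adequate

E48XX → F_EXX = 480 MPa.
Total weld length L_w = 510 mm. Treat welds as unit-width lines.
Centroid: x̄ = 2×165×82.5 / 510 = 53.38 mm from the vertical weld.
Polar moment about centroid: J = I_x + I_y = [180³/12 + 2×165×90²] + [180×53.38² + 2(165³/12 + 165×29.12²)] = 4700000 mm³.
Direct shear f_v = P/L_w = 28.3×10³ / 510 = 55.49 N/mm (vertical).
Torsion M = P·e = 28.3×10³ × 260 = 7358000 N·mm.
Critical point at (x, y) = (111.6, 90) from centroid. f_tx = M·y/J = 140.9 N/mm; f_ty = M·x/J = 174.7 N/mm.
Resultant f_max = √[f_tx² + (f_v + f_ty)²] = √[140.9² + (55.49 + 174.7)²] = 269.9 N/mm.
Capacity per unit length: φr_n = 0.75 × 0.6 × 480 × (0.707 × 4) = 610.8 N/mm.
269.9 ≤ 610.8 → adequate.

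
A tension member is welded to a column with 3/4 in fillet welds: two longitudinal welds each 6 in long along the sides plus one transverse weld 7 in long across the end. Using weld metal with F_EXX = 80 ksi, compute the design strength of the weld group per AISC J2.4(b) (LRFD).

φR_n ≈ 395 kips

t_e = 0.707 × 0.75 = 0.5302 in.
R_nwl = 0.6 × 80 × 0.5302 × 12 = 305.4 kips (longitudinal, 2 welds).
R_nwt = 0.6 × 80 × 0.5302 × 7 = 178.2 kips (transverse, base value).
(i) R_nwl + R_nwt = 483.6 kips; (ii) 0.85 R_nwl + 1.5 R_nwt = 526.9 kips.
R_n = max = 526.9 kips [governs: (ii)]; φR_n = 395.1 kips.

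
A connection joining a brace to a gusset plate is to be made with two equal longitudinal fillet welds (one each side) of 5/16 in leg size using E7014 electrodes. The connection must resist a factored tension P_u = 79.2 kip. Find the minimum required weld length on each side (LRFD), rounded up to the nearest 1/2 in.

L = 6 in on each side

E70XX → F_EXX = 70 ksi.
Throat t_e = 0.707 × 0.3125 = 0.2209 in.
φr_n = 0.75 × 0.6 × 70 × 0.2209 = 6.96 kip/in.
L_req = P_u / φr_n = 79.2 / 6.96 = 11.38 in total.
Per side: 11.38 / 2 = 5.69 in.
Round up → use L = 6 in on each side.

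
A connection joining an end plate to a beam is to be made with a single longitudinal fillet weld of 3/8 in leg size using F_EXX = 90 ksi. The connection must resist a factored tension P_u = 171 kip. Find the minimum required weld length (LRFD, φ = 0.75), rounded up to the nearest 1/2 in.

Throat t_e = 0.707 × 0.375 = 0.2651 in.
φr_n = 0.75 × 0.6 × 90 × 0.2651 = 10.74 kip/in.
L_req = P_u / φr_n = 171 / 10.74 = 15.93 in total.
Round up → use L = 16 in.

L = 16 in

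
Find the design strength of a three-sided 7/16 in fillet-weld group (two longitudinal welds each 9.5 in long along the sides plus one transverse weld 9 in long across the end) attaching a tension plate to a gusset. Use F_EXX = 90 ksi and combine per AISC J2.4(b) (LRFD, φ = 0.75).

φR_n ≈ 371 kip

t_e = 0.707 × 0.4375 = 0.3093 in.
R_nwl = 0.6 × 90 × 0.3093 × 19 = 317.4 kip (longitudinal, 2 welds).
R_nwt = 0.6 × 90 × 0.3093 × 9 = 150.3 kip (transverse, base value).
(i) R_nwl + R_nwt = 467.7 kip; (ii) 0.85 R_nwl + 1.5 R_nwt = 495.2 kip.
R_n = max = 495.2 kip [governs: (ii)]; φR_n = 371.4 kip.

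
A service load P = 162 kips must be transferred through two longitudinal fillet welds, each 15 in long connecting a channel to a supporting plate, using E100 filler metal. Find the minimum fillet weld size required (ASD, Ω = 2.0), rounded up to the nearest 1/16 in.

w = 5/16 in

E100XX → F_EXX = 100 ksi.
Total weld length L = 30 in.
Required throat t_e = P × Ω / (0.6 F_EXX × L) = 162 × 2.0 / (0.6 × 100 × 30) = 0.18 in.
Required leg w = t_e / 0.707 = 0.2546 in → use 5/16 in.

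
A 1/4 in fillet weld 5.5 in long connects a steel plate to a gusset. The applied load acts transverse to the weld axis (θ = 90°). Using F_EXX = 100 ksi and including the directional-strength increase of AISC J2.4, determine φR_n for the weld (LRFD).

t_e = 0.707 × 0.25 = 0.1767 in; A_we = 0.1767 × 5.5 = 0.9721 in².
Directional factor: 1.0 + 0.5 sin^1.5(90°) = 1.5.
F_nw = 0.6 × 100 × 1.5 = 90 ksi.
φR_n = 0.75 × 90 × 0.9721 = 65.62 kips.

φR_n ≈ 65.6 kips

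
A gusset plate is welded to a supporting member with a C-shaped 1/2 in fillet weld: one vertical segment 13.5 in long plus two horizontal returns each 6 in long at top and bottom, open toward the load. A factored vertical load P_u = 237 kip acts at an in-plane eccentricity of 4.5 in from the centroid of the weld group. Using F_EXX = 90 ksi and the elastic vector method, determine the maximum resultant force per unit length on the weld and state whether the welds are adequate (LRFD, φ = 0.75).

f_max ≈ 17.3 kip/in; NOT adequate

Total weld length L_w = 25.5 in. Treat welds as unit-width lines.
Centroid: x̄ = 2×6×3 / 25.5 = 1.412 in from the vertical weld.
Polar moment about centroid: J = I_x + I_y = [13.5³/12 + 2×6×6.75²] + [13.5×1.412² + 2(6³/12 + 6×1.588²)] = 845 in³.
Direct shear f_v = P/L_w = 237 / 25.5 = 9.294 kip/in (vertical).
Torsion M = P·e = 237 × 4.5 = 1066.5 kip·in.
Critical point at (x, y) = (4.588, 6.75) from centroid. f_tx = M·y/J = 8.52 kip/in; f_ty = M·x/J = 5.791 kip/in.
Resultant f_max = √[f_tx² + (f_v + f_ty)²] = √[8.52² + (9.294 + 5.791)²] = 17.32 kip/in.
Capacity per unit length: φr_n = 0.75 × 0.6 × 90 × (0.707 × 0.5) = 14.32 kip/in.
17.32 > 14.32 → NOT adequate.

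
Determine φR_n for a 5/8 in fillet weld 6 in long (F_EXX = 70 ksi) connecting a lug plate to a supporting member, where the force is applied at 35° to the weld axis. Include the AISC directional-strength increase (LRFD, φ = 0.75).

t_e = 0.707 × 0.625 = 0.4419 in; A_we = 0.4419 × 6 = 2.651 in².
Directional factor: 1.0 + 0.5 sin^1.5(35°) = 1.217.
F_nw = 0.6 × 70 × 1.217 = 51.12 ksi.
φR_n = 0.75 × 51.12 × 2.651 = 101.7 kips.

φR_n ≈ 102 kips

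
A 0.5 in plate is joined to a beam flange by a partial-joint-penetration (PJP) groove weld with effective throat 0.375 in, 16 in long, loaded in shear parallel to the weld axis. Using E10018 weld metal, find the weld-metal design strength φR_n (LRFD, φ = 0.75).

φR_n ≈ 270 kips

E100XX → F_EXX = 100 ksi.
Effective throat (given) t_e = 0.375 in.
A_we = 0.375 × 16 = 6 in².
F_nw = 0.6 F_EXX = 60 ksi.
φR_n = 0.75 × 60 × 6 = 270 kips.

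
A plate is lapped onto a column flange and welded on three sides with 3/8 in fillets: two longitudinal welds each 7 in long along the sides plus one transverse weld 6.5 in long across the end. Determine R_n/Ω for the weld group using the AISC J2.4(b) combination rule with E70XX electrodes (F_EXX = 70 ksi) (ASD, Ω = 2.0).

R_n/Ω ≈ 121 kip

t_e = 0.707 × 0.375 = 0.2651 in.
R_nwl = 0.6 × 70 × 0.2651 × 14 = 155.9 kip (longitudinal, 2 welds).
R_nwt = 0.6 × 70 × 0.2651 × 6.5 = 72.38 kip (transverse, base value).
(i) R_nwl + R_nwt = 228.3 kip; (ii) 0.85 R_nwl + 1.5 R_nwt = 241.1 kip.
R_n = max = 241.1 kip [governs: (ii)]; R_n/Ω = 120.5 kip.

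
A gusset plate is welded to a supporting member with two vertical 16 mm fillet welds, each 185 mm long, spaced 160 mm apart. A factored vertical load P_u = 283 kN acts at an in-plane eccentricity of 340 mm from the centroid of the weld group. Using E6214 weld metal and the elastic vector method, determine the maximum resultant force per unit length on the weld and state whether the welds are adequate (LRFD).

f_max ≈ 3980 N/mm; NOT adequate

E62XX → F_EXX = 620 MPa.
Total weld length L_w = 370 mm. Treat welds as unit-width lines.
Polar moment about centroid: J = 2[d³/12 + d(b/2)²] = 2[185³/12 + 185×80²] = 3423000 mm³.
Direct shear f_v = P/L_w = 283×10³ / 370 = 764.9 N/mm (vertical).
Torsion M = P·e = 283×10³ × 340 = 96220000 N·mm.
Critical point at (x, y) = (80, 92.5) from centroid. f_tx = M·y/J = 2600 N/mm; f_ty = M·x/J = 2249 N/mm.
Resultant f_max = √[f_tx² + (f_v + f_ty)²] = √[2600² + (764.9 + 2249)²] = 3980 N/mm.
Capacity per unit length: φr_n = 0.75 × 0.6 × 620 × (0.707 × 16) = 3156 N/mm.
3980 > 3156 → NOT adequate.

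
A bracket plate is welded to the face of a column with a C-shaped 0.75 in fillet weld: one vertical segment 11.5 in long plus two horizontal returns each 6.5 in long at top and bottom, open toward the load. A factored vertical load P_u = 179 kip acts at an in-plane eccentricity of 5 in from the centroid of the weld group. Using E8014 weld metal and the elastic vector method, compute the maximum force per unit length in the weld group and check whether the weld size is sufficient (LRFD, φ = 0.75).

f_max ≈ 15.7 kip/in; adequate

E80XX → F_EXX = 80 ksi.
Total weld length L_w = 24.5 in. Treat welds as unit-width lines.
Centroid: x̄ = 2×6.5×3.25 / 24.5 = 1.724 in from the vertical weld.
Polar moment about centroid: J = I_x + I_y = [11.5³/12 + 2×6.5×5.75²] + [11.5×1.724² + 2(6.5³/12 + 6.5×1.526²)] = 666.8 in³.
Direct shear f_v = P/L_w = 179 / 24.5 = 7.306 kip/in (vertical).
Torsion M = P·e = 179 × 5 = 895 kip·in.
Critical point at (x, y) = (4.776, 5.75) from centroid. f_tx = M·y/J = 7.718 kip/in; f_ty = M·x/J = 6.41 kip/in.
Resultant f_max = √[f_tx² + (f_v + f_ty)²] = √[7.718² + (7.306 + 6.41)²] = 15.74 kip/in.
Capacity per unit length: φr_n = 0.75 × 0.6 × 80 × (0.707 × 0.75) = 19.09 kip/in.
15.74 ≤ 19.09 → adequate.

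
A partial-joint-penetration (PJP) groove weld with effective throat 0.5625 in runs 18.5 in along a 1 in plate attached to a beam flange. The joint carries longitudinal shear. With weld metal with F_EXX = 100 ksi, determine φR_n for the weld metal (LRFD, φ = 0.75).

φR_n ≈ 468 kips

Effective throat (given) t_e = 0.5625 in.
A_we = 0.5625 × 18.5 = 10.41 in².
F_nw = 0.6 F_EXX = 60 ksi.
φR_n = 0.75 × 60 × 10.41 = 468.3 kips.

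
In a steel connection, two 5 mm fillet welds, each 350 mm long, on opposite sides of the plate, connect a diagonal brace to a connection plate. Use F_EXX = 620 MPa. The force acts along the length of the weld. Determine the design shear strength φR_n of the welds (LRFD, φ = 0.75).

Effective throat t_e = 0.707 × 5 = 3.535 mm.
Total length L = 700 mm; A_we = 3.535 × 700 = 2474 mm².
F_nw = 0.6 F_EXX = 0.6 × 620 = 372 MPa.
φR_n = 0.75 × 372 × 2474 × 10⁻³ = 690.4 kN.

φR_n ≈ 690 kN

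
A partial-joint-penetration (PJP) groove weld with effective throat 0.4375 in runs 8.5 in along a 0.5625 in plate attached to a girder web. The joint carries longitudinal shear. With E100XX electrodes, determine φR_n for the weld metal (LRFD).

E100XX → F_EXX = 100 ksi.
Effective throat (given) t_e = 0.4375 in.
A_we = 0.4375 × 8.5 = 3.719 in².
F_nw = 0.6 F_EXX = 60 ksi.
φR_n = 0.75 × 60 × 3.719 = 167.3 kips.

φR_n ≈ 167 kips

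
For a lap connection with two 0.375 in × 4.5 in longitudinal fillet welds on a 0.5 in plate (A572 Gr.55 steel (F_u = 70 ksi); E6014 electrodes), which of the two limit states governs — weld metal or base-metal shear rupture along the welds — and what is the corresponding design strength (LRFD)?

E60XX → F_EXX = 60 ksi.
t_e = 0.707 × 0.375 = 0.2651 in; L = 9 in.
Weld metal: φR_n = 0.75 × 0.6 × 60 × 0.2651 × 9 = 64.43 kip.
Base metal (shear rupture): φR_n = 0.75 × 0.6 × 70 × 0.5 × 9 = 141.8 kip.
Governing: weld metal.

φR_n ≈ 64.4 kip (weld metal governs)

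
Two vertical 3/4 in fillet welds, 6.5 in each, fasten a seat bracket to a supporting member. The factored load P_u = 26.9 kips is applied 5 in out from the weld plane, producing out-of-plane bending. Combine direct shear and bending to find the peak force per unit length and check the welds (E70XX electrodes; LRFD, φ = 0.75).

E70XX → F_EXX = 70 ksi.
L_w = 2 × 6.5 = 13 in; section modulus (unit throat) S = 2 × L²/6 = 14.08 in².
Direct shear f_v = P/L_w = 26.9/13 = 2.069 kip/in.
Moment M = P × e = 26.9 × 5 = 134.5 kip·in; bending f_b = M/S = 9.55 kip/in.
f_max = √(f_v² + f_b²) = √(2.069² + 9.55²) = 9.772 kip/in.
φr_n = 0.75 × 0.6 × 70 × (0.707 × 0.75) = 16.7 kip/in → adequate.

f_max ≈ 9.77 kip/in; adequate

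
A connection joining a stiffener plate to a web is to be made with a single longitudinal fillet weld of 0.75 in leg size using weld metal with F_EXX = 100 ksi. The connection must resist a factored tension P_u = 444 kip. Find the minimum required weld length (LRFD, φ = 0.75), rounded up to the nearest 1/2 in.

L = 19 in

Throat t_e = 0.707 × 0.75 = 0.5302 in.
φr_n = 0.75 × 0.6 × 100 × 0.5302 = 23.86 kip/in.
L_req = P_u / φr_n = 444 / 23.86 = 18.61 in total.
Round up → use L = 19 in.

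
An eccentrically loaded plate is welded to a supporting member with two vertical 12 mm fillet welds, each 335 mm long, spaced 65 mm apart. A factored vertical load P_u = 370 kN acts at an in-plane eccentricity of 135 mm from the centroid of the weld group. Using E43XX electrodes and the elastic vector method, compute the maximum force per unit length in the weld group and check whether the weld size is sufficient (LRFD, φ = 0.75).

E43XX → F_EXX = 430 MPa.
Total weld length L_w = 670 mm. Treat welds as unit-width lines.
Polar moment about centroid: J = 2[d³/12 + d(b/2)²] = 2[335³/12 + 335×32.5²] = 6974000 mm³.
Direct shear f_v = P/L_w = 370×10³ / 670 = 552.2 N/mm (vertical).
Torsion M = P·e = 370×10³ × 135 = 49950000 N·mm.
Critical point at (x, y) = (32.5, 167.5) from centroid. f_tx = M·y/J = 1200 N/mm; f_ty = M·x/J = 232.8 N/mm.
Resultant f_max = √[f_tx² + (f_v + f_ty)²] = √[1200² + (552.2 + 232.8)²] = 1434 N/mm.
Capacity per unit length: φr_n = 0.75 × 0.6 × 430 × (0.707 × 12) = 1642 N/mm.
1434 ≤ 1642 → adequate.

f_max ≈ 1430 N/mm; adequate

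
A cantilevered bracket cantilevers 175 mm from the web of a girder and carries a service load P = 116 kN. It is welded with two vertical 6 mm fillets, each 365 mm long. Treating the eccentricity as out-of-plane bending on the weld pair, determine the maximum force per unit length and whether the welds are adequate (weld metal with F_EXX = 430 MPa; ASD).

f_max ≈ 484 N/mm; adequate

L_w = 2 × 365 = 730 mm; section modulus (unit throat) S = 2 × L²/6 = 44410 mm².
Direct shear f_v = P/L_w = 116×10³/730 = 158.9 N/mm.
Moment M = P × e = 116×10³ × 175 = 20300000 N·mm; bending f_b = M/S = 457.1 N/mm.
f_max = √(f_v² + f_b²) = √(158.9² + 457.1²) = 484 N/mm.
r_n/Ω = (1/2.0) × 0.6 × 430 × (0.707 × 6) = 547.2 N/mm → adequate.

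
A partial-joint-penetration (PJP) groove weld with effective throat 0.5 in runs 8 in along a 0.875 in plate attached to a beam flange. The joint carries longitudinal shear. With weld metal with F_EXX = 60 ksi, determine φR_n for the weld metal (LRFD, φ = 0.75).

Effective throat (given) t_e = 0.5 in.
A_we = 0.5 × 8 = 4 in².
F_nw = 0.6 F_EXX = 36 ksi.
φR_n = 0.75 × 36 × 4 = 108 kips.

φR_n ≈ 108 kips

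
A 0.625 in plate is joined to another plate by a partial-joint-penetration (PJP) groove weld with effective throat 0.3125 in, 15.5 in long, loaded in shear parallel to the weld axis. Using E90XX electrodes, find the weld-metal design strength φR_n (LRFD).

φR_n ≈ 196 kip

E90XX → F_EXX = 90 ksi.
Effective throat (given) t_e = 0.3125 in.
A_we = 0.3125 × 15.5 = 4.844 in².
F_nw = 0.6 F_EXX = 54 ksi.
φR_n = 0.75 × 54 × 4.844 = 196.2 kip.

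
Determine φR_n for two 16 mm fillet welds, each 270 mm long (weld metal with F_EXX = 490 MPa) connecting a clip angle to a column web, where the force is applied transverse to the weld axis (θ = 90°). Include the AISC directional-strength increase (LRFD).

φR_n ≈ 2020 kN

t_e = 0.707 × 16 = 11.31 mm; A_we = 11.31 × 540 = 6108 mm².
Directional factor: 1.0 + 0.5 sin^1.5(90°) = 1.5.
F_nw = 0.6 × 490 × 1.5 = 441 MPa.
φR_n = 0.75 × 441 × 6108 × 10⁻³ = 2020 kN.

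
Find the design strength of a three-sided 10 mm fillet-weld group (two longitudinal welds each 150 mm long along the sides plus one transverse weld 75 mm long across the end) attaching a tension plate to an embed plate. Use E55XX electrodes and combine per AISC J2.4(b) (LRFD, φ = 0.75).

φR_n ≈ 656 kN

E55XX → F_EXX = 550 MPa.
t_e = 0.707 × 10 = 7.07 mm.
R_nwl = 0.6 × 550 × 7.07 × 300 × 10⁻³ = 699.9 kN (longitudinal, 2 welds).
R_nwt = 0.6 × 550 × 7.07 × 75 × 10⁻³ = 175 kN (transverse, base value).
(i) R_nwl + R_nwt = 874.9 kN; (ii) 0.85 R_nwl + 1.5 R_nwt = 857.4 kN.
R_n = max = 874.9 kN [governs: (i)]; φR_n = 656.2 kN.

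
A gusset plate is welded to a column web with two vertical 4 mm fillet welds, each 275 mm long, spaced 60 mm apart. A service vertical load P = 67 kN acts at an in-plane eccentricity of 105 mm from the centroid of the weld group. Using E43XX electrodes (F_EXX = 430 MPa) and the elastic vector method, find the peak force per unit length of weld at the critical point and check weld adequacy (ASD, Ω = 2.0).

f_max ≈ 300 N/mm; adequate

Total weld length L_w = 550 mm. Treat welds as unit-width lines.
Polar moment about centroid: J = 2[d³/12 + d(b/2)²] = 2[275³/12 + 275×30²] = 3961000 mm³.
Direct shear f_v = P/L_w = 67×10³ / 550 = 121.8 N/mm (vertical).
Torsion M = P·e = 67×10³ × 105 = 7035000 N·mm.
Critical point at (x, y) = (30, 137.5) from centroid. f_tx = M·y/J = 244.2 N/mm; f_ty = M·x/J = 53.28 N/mm.
Resultant f_max = √[f_tx² + (f_v + f_ty)²] = √[244.2² + (121.8 + 53.28)²] = 300.5 N/mm.
Capacity per unit length: r_n/Ω = (1/2.0) × 0.6 × 430 × (0.707 × 4) = 364.8 N/mm.
300.5 ≤ 364.8 → adequate.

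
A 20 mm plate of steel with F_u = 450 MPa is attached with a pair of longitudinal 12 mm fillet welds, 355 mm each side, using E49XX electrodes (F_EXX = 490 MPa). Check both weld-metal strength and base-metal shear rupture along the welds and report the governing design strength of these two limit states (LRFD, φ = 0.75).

φR_n ≈ 1330 kN (weld metal governs)

t_e = 0.707 × 12 = 8.484 mm; L = 710 mm.
Weld metal: φR_n = 0.75 × 0.6 × 490 × 8.484 × 710 × 10⁻³ = 1328 kN.
Base metal (shear rupture): φR_n = 0.75 × 0.6 × 450 × 20 × 710 × 10⁻³ = 2876 kN.
Governing: weld metal.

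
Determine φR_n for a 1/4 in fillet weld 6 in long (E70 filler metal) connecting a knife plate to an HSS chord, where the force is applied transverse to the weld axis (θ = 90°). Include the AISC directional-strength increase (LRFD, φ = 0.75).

E70XX → F_EXX = 70 ksi.
t_e = 0.707 × 0.25 = 0.1767 in; A_we = 0.1767 × 6 = 1.06 in².
Directional factor: 1.0 + 0.5 sin^1.5(90°) = 1.5.
F_nw = 0.6 × 70 × 1.5 = 63 ksi.
φR_n = 0.75 × 63 × 1.06 = 50.11 kip.

φR_n ≈ 50.1 kip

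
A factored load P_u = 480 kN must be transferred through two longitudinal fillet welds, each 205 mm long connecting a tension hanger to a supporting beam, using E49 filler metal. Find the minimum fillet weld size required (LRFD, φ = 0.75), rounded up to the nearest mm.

w = 8 mm

E49XX → F_EXX = 490 MPa.
Total weld length L = 410 mm.
Required throat t_e = P_u / (φ × 0.6 F_EXX × L) = 480 / (0.75 × 0.6 × 490 × 410 × 10⁻³) = 5.309 mm.
Required leg w = t_e / 0.707 = 7.51 mm → use 8 mm.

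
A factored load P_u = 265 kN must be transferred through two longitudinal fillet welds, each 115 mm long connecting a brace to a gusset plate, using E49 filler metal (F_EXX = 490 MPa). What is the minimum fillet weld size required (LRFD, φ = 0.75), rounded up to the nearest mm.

w = 8 mm

Total weld length L = 230 mm.
Required throat t_e = P_u / (φ × 0.6 F_EXX × L) = 265 / (0.75 × 0.6 × 490 × 230 × 10⁻³) = 5.225 mm.
Required leg w = t_e / 0.707 = 7.391 mm → use 8 mm.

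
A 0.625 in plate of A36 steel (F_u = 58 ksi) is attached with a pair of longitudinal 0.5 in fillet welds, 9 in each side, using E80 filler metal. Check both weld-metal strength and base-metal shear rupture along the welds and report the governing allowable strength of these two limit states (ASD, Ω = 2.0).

E80XX → F_EXX = 80 ksi.
t_e = 0.707 × 0.5 = 0.3535 in; L = 18 in.
Weld metal: R_n/Ω = (1/2.0) × 0.6 × 80 × 0.3535 × 18 = 152.7 kips.
Base metal (shear rupture): R_n/Ω = (1/2.0) × 0.6 × 58 × 0.625 × 18 = 195.8 kips.
Governing: weld metal.

R_n/Ω ≈ 153 kips (weld metal governs)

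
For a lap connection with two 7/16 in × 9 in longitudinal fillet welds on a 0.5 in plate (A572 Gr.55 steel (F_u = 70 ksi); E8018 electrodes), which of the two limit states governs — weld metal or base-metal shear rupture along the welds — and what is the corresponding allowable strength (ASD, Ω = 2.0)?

E80XX → F_EXX = 80 ksi.
t_e = 0.707 × 0.4375 = 0.3093 in; L = 18 in.
Weld metal: R_n/Ω = (1/2.0) × 0.6 × 80 × 0.3093 × 18 = 133.6 kip.
Base metal (shear rupture): R_n/Ω = (1/2.0) × 0.6 × 70 × 0.5 × 18 = 189 kip.
Governing: weld metal.

R_n/Ω ≈ 134 kip (weld metal governs)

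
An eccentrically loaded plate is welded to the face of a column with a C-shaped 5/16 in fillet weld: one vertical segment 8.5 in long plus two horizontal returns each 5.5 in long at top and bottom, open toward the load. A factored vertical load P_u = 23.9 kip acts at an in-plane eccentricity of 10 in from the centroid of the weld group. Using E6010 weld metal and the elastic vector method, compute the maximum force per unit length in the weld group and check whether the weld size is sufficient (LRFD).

E60XX → F_EXX = 60 ksi.
Total weld length L_w = 19.5 in. Treat welds as unit-width lines.
Centroid: x̄ = 2×5.5×2.75 / 19.5 = 1.551 in from the vertical weld.
Polar moment about centroid: J = I_x + I_y = [8.5³/12 + 2×5.5×4.25²] + [8.5×1.551² + 2(5.5³/12 + 5.5×1.199²)] = 313.9 in³.
Direct shear f_v = P/L_w = 23.9 / 19.5 = 1.226 kip/in (vertical).
Torsion M = P·e = 23.9 × 10 = 239 kip·in.
Critical point at (x, y) = (3.949, 4.25) from centroid. f_tx = M·y/J = 3.236 kip/in; f_ty = M·x/J = 3.007 kip/in.
Resultant f_max = √[f_tx² + (f_v + f_ty)²] = √[3.236² + (1.226 + 3.007)²] = 5.328 kip/in.
Capacity per unit length: φr_n = 0.75 × 0.6 × 60 × (0.707 × 0.3125) = 5.965 kip/in.
5.328 ≤ 5.965 → adequate.

f_max ≈ 5.33 kip/in; adequate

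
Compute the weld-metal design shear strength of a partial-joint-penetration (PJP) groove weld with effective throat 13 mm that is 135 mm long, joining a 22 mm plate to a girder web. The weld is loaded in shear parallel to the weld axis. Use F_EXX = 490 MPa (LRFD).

φR_n ≈ 387 kN

Effective throat (given) t_e = 13 mm.
A_we = 13 × 135 = 1755 mm².
F_nw = 0.6 F_EXX = 294 MPa.
φR_n = 0.75 × 294 × 1755 × 10⁻³ = 387 kN.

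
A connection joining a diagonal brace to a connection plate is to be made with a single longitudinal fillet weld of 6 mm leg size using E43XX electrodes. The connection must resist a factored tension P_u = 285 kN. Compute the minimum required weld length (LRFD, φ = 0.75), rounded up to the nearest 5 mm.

E43XX → F_EXX = 430 MPa.
Throat t_e = 0.707 × 6 = 4.242 mm.
φr_n = 0.75 × 0.6 × 430 × 4.242 × 10⁻³ = 0.8208 kN/mm.
L_req = P_u / φr_n = 285 / 0.8208 = 347.2 mm total.
Round up → use L = 350 mm.

L = 350 mm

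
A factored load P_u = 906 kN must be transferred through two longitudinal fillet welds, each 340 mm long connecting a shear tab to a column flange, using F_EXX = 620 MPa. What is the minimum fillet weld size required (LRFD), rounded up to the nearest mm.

Total weld length L = 680 mm.
Required throat t_e = P_u / (φ × 0.6 F_EXX × L) = 906 / (0.75 × 0.6 × 620 × 680 × 10⁻³) = 4.775 mm.
Required leg w = t_e / 0.707 = 6.755 mm → use 7 mm.

w = 7 mm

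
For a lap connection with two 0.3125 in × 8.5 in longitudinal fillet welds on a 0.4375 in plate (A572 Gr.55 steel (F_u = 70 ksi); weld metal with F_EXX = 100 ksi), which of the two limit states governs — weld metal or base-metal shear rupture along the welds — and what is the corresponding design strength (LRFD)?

t_e = 0.707 × 0.3125 = 0.2209 in; L = 17 in.
Weld metal: φR_n = 0.75 × 0.6 × 100 × 0.2209 × 17 = 169 kip.
Base metal (shear rupture): φR_n = 0.75 × 0.6 × 70 × 0.4375 × 17 = 234.3 kip.
Governing: weld metal.

φR_n ≈ 169 kip (weld metal governs)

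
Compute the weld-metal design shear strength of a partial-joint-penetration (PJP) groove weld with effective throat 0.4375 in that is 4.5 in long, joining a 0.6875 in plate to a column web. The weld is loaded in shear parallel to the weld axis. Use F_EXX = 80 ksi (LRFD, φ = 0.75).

φR_n ≈ 70.9 kip

Effective throat (given) t_e = 0.4375 in.
A_we = 0.4375 × 4.5 = 1.969 in².
F_nw = 0.6 F_EXX = 48 ksi.
φR_n = 0.75 × 48 × 1.969 = 70.88 kip.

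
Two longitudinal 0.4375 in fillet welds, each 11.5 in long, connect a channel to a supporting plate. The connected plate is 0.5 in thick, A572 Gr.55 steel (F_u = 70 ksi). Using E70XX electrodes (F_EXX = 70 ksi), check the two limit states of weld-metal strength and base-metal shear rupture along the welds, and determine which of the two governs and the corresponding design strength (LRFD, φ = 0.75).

t_e = 0.707 × 0.4375 = 0.3093 in; L = 23 in.
Weld metal: φR_n = 0.75 × 0.6 × 70 × 0.3093 × 23 = 224.1 kips.
Base metal (shear rupture): φR_n = 0.75 × 0.6 × 70 × 0.5 × 23 = 362.2 kips.
Governing: weld metal.

φR_n ≈ 224 kips (weld metal governs)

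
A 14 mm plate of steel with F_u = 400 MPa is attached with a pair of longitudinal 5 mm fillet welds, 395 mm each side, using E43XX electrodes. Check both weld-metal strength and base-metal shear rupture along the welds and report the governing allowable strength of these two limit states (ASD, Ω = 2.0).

E43XX → F_EXX = 430 MPa.
t_e = 0.707 × 5 = 3.535 mm; L = 790 mm.
Weld metal: R_n/Ω = (1/2.0) × 0.6 × 430 × 3.535 × 790 × 10⁻³ = 360.3 kN.
Base metal (shear rupture): R_n/Ω = (1/2.0) × 0.6 × 400 × 14 × 790 × 10⁻³ = 1327 kN.
Governing: weld metal.

R_n/Ω ≈ 360 kN (weld metal governs)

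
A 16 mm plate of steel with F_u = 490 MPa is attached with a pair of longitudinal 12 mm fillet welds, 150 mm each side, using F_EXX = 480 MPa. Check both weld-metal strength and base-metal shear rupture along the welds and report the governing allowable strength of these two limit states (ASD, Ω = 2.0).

R_n/Ω ≈ 367 kN (weld metal governs)

t_e = 0.707 × 12 = 8.484 mm; L = 300 mm.
Weld metal: R_n/Ω = (1/2.0) × 0.6 × 480 × 8.484 × 300 × 10⁻³ = 366.5 kN.
Base metal (shear rupture): R_n/Ω = (1/2.0) × 0.6 × 490 × 16 × 300 × 10⁻³ = 705.6 kN.
Governing: weld metal.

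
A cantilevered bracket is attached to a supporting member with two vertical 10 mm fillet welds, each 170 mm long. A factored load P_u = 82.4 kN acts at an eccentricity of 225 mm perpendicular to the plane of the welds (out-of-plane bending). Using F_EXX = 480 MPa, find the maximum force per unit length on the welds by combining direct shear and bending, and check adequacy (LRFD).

L_w = 2 × 170 = 340 mm; section modulus (unit throat) S = 2 × L²/6 = 9633 mm².
Direct shear f_v = P/L_w = 82.4×10³/340 = 242.4 N/mm.
Moment M = P × e = 82.4×10³ × 225 = 18540000 N·mm; bending f_b = M/S = 1925 N/mm.
f_max = √(f_v² + f_b²) = √(242.4² + 1925²) = 1940 N/mm.
φr_n = 0.75 × 0.6 × 480 × (0.707 × 10) = 1527 N/mm → NOT adequate.

f_max ≈ 1940 N/mm; NOT adequate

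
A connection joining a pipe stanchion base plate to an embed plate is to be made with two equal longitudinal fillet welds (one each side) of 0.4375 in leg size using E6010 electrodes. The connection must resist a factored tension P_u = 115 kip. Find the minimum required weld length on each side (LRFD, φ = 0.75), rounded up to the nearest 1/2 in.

E60XX → F_EXX = 60 ksi.
Throat t_e = 0.707 × 0.4375 = 0.3093 in.
φr_n = 0.75 × 0.6 × 60 × 0.3093 = 8.351 kip/in.
L_req = P_u / φr_n = 115 / 8.351 = 13.77 in total.
Per side: 13.77 / 2 = 6.885 in.
Round up → use L = 7 in on each side.

L = 7 in on each side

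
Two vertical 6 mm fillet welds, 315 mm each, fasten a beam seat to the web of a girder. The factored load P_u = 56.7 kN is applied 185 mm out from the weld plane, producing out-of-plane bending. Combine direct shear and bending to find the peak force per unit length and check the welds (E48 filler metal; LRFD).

f_max ≈ 330 N/mm; adequate

E48XX → F_EXX = 480 MPa.
L_w = 2 × 315 = 630 mm; section modulus (unit throat) S = 2 × L²/6 = 33080 mm².
Direct shear f_v = P/L_w = 56.7×10³/630 = 90 N/mm.
Moment M = P × e = 56.7×10³ × 185 = 10490000 N·mm; bending f_b = M/S = 317.1 N/mm.
f_max = √(f_v² + f_b²) = √(90² + 317.1²) = 329.7 N/mm.
φr_n = 0.75 × 0.6 × 480 × (0.707 × 6) = 916.3 N/mm → adequate.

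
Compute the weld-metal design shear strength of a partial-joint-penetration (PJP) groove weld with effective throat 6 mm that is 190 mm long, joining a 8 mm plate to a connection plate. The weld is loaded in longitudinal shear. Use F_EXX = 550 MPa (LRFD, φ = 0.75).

Effective throat (given) t_e = 6 mm.
A_we = 6 × 190 = 1140 mm².
F_nw = 0.6 F_EXX = 330 MPa.
φR_n = 0.75 × 330 × 1140 × 10⁻³ = 282.1 kN.

φR_n ≈ 282 kN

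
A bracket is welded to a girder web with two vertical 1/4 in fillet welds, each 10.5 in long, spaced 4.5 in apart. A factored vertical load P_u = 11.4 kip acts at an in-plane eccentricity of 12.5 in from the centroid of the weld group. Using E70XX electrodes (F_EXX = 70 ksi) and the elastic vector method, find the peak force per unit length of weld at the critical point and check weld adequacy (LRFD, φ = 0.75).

f_max ≈ 2.98 kip/in; adequate

Total weld length L_w = 21 in. Treat welds as unit-width lines.
Polar moment about centroid: J = 2[d³/12 + d(b/2)²] = 2[10.5³/12 + 10.5×2.25²] = 299.2 in³.
Direct shear f_v = P/L_w = 11.4 / 21 = 0.5429 kip/in (vertical).
Torsion M = P·e = 11.4 × 12.5 = 142.5 kip·in.
Critical point at (x, y) = (2.25, 5.25) from centroid. f_tx = M·y/J = 2.5 kip/in; f_ty = M·x/J = 1.071 kip/in.
Resultant f_max = √[f_tx² + (f_v + f_ty)²] = √[2.5² + (0.5429 + 1.071)²] = 2.976 kip/in.
Capacity per unit length: φr_n = 0.75 × 0.6 × 70 × (0.707 × 0.25) = 5.568 kip/in.
2.976 ≤ 5.568 → adequate.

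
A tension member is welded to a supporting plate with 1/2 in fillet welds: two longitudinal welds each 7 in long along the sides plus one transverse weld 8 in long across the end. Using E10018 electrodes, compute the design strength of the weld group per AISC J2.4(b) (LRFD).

φR_n ≈ 380 kip

E100XX → F_EXX = 100 ksi.
t_e = 0.707 × 0.5 = 0.3535 in.
R_nwl = 0.6 × 100 × 0.3535 × 14 = 296.9 kip (longitudinal, 2 welds).
R_nwt = 0.6 × 100 × 0.3535 × 8 = 169.7 kip (transverse, base value).
(i) R_nwl + R_nwt = 466.6 kip; (ii) 0.85 R_nwl + 1.5 R_nwt = 506.9 kip.
R_n = max = 506.9 kip [governs: (ii)]; φR_n = 380.2 kip.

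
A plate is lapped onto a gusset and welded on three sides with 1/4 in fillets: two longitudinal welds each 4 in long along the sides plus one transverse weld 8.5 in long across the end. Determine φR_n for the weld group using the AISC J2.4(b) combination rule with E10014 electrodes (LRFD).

φR_n ≈ 155 kip

E100XX → F_EXX = 100 ksi.
t_e = 0.707 × 0.25 = 0.1767 in.
R_nwl = 0.6 × 100 × 0.1767 × 8 = 84.84 kip (longitudinal, 2 welds).
R_nwt = 0.6 × 100 × 0.1767 × 8.5 = 90.14 kip (transverse, base value).
(i) R_nwl + R_nwt = 175 kip; (ii) 0.85 R_nwl + 1.5 R_nwt = 207.3 kip.
R_n = max = 207.3 kip [governs: (ii)]; φR_n = 155.5 kip.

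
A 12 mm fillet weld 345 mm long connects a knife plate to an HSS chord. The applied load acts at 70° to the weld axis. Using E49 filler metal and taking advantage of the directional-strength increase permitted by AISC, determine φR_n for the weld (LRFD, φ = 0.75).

φR_n ≈ 939 kN

E49XX → F_EXX = 490 MPa.
t_e = 0.707 × 12 = 8.484 mm; A_we = 8.484 × 345 = 2927 mm².
Directional factor: 1.0 + 0.5 sin^1.5(70°) = 1.455.
F_nw = 0.6 × 490 × 1.455 = 427.9 MPa.
φR_n = 0.75 × 427.9 × 2927 × 10⁻³ = 939.4 kN.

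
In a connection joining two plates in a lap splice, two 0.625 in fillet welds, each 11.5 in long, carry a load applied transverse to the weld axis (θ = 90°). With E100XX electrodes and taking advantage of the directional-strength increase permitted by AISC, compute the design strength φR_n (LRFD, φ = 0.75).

E100XX → F_EXX = 100 ksi.
t_e = 0.707 × 0.625 = 0.4419 in; A_we = 0.4419 × 23 = 10.16 in².
Directional factor: 1.0 + 0.5 sin^1.5(90°) = 1.5.
F_nw = 0.6 × 100 × 1.5 = 90 ksi.
φR_n = 0.75 × 90 × 10.16 = 686 kip.

φR_n ≈ 686 kip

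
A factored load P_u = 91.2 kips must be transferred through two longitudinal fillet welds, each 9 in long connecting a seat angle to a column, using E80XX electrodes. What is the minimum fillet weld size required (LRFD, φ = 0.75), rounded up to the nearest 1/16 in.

E80XX → F_EXX = 80 ksi.
Total weld length L = 18 in.
Required throat t_e = P_u / (φ × 0.6 F_EXX × L) = 91.2 / (0.75 × 0.6 × 80 × 18) = 0.1407 in.
Required leg w = t_e / 0.707 = 0.1991 in → use 1/4 in.

w = 1/4 in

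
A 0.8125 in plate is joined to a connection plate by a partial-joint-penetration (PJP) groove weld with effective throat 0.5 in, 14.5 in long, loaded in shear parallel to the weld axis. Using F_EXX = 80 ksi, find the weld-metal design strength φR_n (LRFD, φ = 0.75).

φR_n ≈ 261 kip

Effective throat (given) t_e = 0.5 in.
A_we = 0.5 × 14.5 = 7.25 in².
F_nw = 0.6 F_EXX = 48 ksi.
φR_n = 0.75 × 48 × 7.25 = 261 kip.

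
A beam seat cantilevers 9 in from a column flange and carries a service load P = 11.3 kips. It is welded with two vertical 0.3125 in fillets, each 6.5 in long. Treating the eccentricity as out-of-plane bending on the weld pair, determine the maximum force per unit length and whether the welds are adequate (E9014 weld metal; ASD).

f_max ≈ 7.27 kip/in; NOT adequate

E90XX → F_EXX = 90 ksi.
L_w = 2 × 6.5 = 13 in; section modulus (unit throat) S = 2 × L²/6 = 14.08 in².
Direct shear f_v = P/L_w = 11.3/13 = 0.8692 kip/in.
Moment M = P × e = 11.3 × 9 = 101.7 kip·in; bending f_b = M/S = 7.221 kip/in.
f_max = √(f_v² + f_b²) = √(0.8692² + 7.221²) = 7.273 kip/in.
r_n/Ω = (1/2.0) × 0.6 × 90 × (0.707 × 0.3125) = 5.965 kip/in → NOT adequate.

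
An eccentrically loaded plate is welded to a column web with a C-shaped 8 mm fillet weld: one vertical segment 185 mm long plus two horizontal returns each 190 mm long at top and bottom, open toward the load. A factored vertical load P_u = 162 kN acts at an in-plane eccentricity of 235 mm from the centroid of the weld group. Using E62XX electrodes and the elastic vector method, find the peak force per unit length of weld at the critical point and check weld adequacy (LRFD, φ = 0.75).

E62XX → F_EXX = 620 MPa.
Total weld length L_w = 565 mm. Treat welds as unit-width lines.
Centroid: x̄ = 2×190×95 / 565 = 63.89 mm from the vertical weld.
Polar moment about centroid: J = I_x + I_y = [185³/12 + 2×190×92.5²] + [185×63.89² + 2(190³/12 + 190×31.11²)] = 6045000 mm³.
Direct shear f_v = P/L_w = 162×10³ / 565 = 286.7 N/mm (vertical).
Torsion M = P·e = 162×10³ × 235 = 38070000 N·mm.
Critical point at (x, y) = (126.1, 92.5) from centroid. f_tx = M·y/J = 582.5 N/mm; f_ty = M·x/J = 794.2 N/mm.
Resultant f_max = √[f_tx² + (f_v + f_ty)²] = √[582.5² + (286.7 + 794.2)²] = 1228 N/mm.
Capacity per unit length: φr_n = 0.75 × 0.6 × 620 × (0.707 × 8) = 1578 N/mm.
1228 ≤ 1578 → adequate.

f_max ≈ 1230 N/mm; adequate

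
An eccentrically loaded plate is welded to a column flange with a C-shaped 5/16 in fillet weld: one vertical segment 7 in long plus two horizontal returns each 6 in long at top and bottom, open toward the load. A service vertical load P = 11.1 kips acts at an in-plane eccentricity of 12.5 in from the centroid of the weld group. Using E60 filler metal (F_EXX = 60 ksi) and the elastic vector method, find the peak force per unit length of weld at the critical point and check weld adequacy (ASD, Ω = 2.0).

Total weld length L_w = 19 in. Treat welds as unit-width lines.
Centroid: x̄ = 2×6×3 / 19 = 1.895 in from the vertical weld.
Polar moment about centroid: J = I_x + I_y = [7³/12 + 2×6×3.5²] + [7×1.895² + 2(6³/12 + 6×1.105²)] = 251.4 in³.
Direct shear f_v = P/L_w = 11.1 / 19 = 0.5842 kip/in (vertical).
Torsion M = P·e = 11.1 × 12.5 = 138.75 kip·in.
Critical point at (x, y) = (4.105, 3.5) from centroid. f_tx = M·y/J = 1.932 kip/in; f_ty = M·x/J = 2.266 kip/in.
Resultant f_max = √[f_tx² + (f_v + f_ty)²] = √[1.932² + (0.5842 + 2.266)²] = 3.443 kip/in.
Capacity per unit length: r_n/Ω = (1/2.0) × 0.6 × 60 × (0.707 × 0.3125) = 3.977 kip/in.
3.443 ≤ 3.977 → adequate.

f_max ≈ 3.44 kip/in; adequate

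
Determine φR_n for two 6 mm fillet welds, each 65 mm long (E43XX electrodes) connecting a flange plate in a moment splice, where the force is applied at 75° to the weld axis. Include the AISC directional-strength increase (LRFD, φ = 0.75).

φR_n ≈ 157 kN

E43XX → F_EXX = 430 MPa.
t_e = 0.707 × 6 = 4.242 mm; A_we = 4.242 × 130 = 551.5 mm².
Directional factor: 1.0 + 0.5 sin^1.5(75°) = 1.475.
F_nw = 0.6 × 430 × 1.475 = 380.5 MPa.
φR_n = 0.75 × 380.5 × 551.5 × 10⁻³ = 157.4 kN.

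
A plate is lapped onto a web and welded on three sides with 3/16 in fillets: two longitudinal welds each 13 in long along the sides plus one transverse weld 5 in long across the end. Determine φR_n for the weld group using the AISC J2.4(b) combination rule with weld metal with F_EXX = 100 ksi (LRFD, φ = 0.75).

t_e = 0.707 × 0.1875 = 0.1326 in.
R_nwl = 0.6 × 100 × 0.1326 × 26 = 206.8 kips (longitudinal, 2 welds).
R_nwt = 0.6 × 100 × 0.1326 × 5 = 39.77 kips (transverse, base value).
(i) R_nwl + R_nwt = 246.6 kips; (ii) 0.85 R_nwl + 1.5 R_nwt = 235.4 kips.
R_n = max = 246.6 kips [governs: (i)]; φR_n = 184.9 kips.

φR_n ≈ 185 kips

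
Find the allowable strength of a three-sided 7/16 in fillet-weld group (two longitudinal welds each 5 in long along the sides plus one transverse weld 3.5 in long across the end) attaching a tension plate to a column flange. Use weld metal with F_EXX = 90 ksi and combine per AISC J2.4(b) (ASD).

t_e = 0.707 × 0.4375 = 0.3093 in.
R_nwl = 0.6 × 90 × 0.3093 × 10 = 167 kips (longitudinal, 2 welds).
R_nwt = 0.6 × 90 × 0.3093 × 3.5 = 58.46 kips (transverse, base value).
(i) R_nwl + R_nwt = 225.5 kips; (ii) 0.85 R_nwl + 1.5 R_nwt = 229.7 kips.
R_n = max = 229.7 kips [governs: (ii)]; R_n/Ω = 114.8 kips.

R_n/Ω ≈ 115 kips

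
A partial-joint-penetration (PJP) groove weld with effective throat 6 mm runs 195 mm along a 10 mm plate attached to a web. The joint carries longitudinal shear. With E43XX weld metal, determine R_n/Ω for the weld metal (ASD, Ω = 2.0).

E43XX → F_EXX = 430 MPa.
Effective throat (given) t_e = 6 mm.
A_we = 6 × 195 = 1170 mm².
F_nw = 0.6 F_EXX = 258 MPa.
R_n/Ω = (258 × 1170) / 2.0 × 10⁻³ = 150.9 kN.

R_n/Ω ≈ 151 kN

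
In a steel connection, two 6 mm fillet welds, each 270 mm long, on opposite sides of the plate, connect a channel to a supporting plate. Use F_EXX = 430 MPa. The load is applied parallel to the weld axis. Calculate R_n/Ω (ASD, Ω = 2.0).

R_n/Ω ≈ 295 kN

Effective throat t_e = 0.707 × 6 = 4.242 mm.
Total length L = 540 mm; A_we = 4.242 × 540 = 2291 mm².
F_nw = 0.6 F_EXX = 0.6 × 430 = 258 MPa.
R_n = 258 × 2291 × 10⁻³ = 591 kN; R_n/Ω = 591/2.0 = 295.5 kN.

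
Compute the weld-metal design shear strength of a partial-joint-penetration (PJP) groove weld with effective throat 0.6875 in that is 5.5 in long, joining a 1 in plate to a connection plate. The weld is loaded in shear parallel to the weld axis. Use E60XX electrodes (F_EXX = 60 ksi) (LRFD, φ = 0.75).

φR_n ≈ 102 kip

Effective throat (given) t_e = 0.6875 in.
A_we = 0.6875 × 5.5 = 3.781 in².
F_nw = 0.6 F_EXX = 36 ksi.
φR_n = 0.75 × 36 × 3.781 = 102.1 kip.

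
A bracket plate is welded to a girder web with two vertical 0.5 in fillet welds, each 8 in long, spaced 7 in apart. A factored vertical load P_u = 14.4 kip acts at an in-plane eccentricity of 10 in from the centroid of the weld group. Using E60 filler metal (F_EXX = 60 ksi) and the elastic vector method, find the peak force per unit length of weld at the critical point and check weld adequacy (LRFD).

Total weld length L_w = 16 in. Treat welds as unit-width lines.
Polar moment about centroid: J = 2[d³/12 + d(b/2)²] = 2[8³/12 + 8×3.5²] = 281.3 in³.
Direct shear f_v = P/L_w = 14.4 / 16 = 0.9 kip/in (vertical).
Torsion M = P·e = 14.4 × 10 = 144 kip·in.
Critical point at (x, y) = (3.5, 4) from centroid. f_tx = M·y/J = 2.047 kip/in; f_ty = M·x/J = 1.791 kip/in.
Resultant f_max = √[f_tx² + (f_v + f_ty)²] = √[2.047² + (0.9 + 1.791)²] = 3.382 kip/in.
Capacity per unit length: φr_n = 0.75 × 0.6 × 60 × (0.707 × 0.5) = 9.544 kip/in.
3.382 ≤ 9.544 → adequate.

f_max ≈ 3.38 kip/in; adequate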